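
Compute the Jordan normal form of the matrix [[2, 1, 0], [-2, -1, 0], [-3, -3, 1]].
J = [[0, 0, 0], [0, 1, 0], [0, 0, 1]]

The characteristic polynomial is det(xI - A) = x(x - 1)^2, so the eigenvalues are 0 (algebraic multiplicity 1), 1 (algebraic multiplicity 2).

For λ = 0: algebraic multiplicity 1 gives one 1×1 block.

For λ = 1: rank(A - I) = 1. The eigenspace has dimension 3 - 1 = 2, so there are 2 Jordan blocks; the rank sequence gives block sizes [1, 1].

Assembling the blocks gives the Jordan form J above.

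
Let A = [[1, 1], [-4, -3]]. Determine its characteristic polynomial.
xI - A = [[x - 1, -1], [4, x + 3]].

Expanding det(xI - A) along the first row:
det(xI - A) = + (x - 1)·det([[x + 3]]) - (-1)·det([[4]]).

Evaluating gives χ_A(x) = x^2 + 2x + 1 = (x + 1)^2.

χ_A(x) = (x + 1)^2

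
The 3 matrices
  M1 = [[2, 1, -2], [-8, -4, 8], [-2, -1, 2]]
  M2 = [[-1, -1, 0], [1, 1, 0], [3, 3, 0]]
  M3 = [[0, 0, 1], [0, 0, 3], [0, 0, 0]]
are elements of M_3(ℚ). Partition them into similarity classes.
1 class: {M1, M2, M3}

Characteristic polynomials: χ_{M1} = x^3, χ_{M2} = x^3, χ_{M3} = x^3.

{M1, M2, M3}: invariant factors x, x^2.

Matrices are similar if and only if their invariant-factor lists agree; the partition into similarity classes is {M1, M2, M3}.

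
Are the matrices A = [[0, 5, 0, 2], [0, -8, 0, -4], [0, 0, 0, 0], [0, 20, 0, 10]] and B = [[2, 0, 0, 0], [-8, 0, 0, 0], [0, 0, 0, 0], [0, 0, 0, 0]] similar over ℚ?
No.

Both have characteristic polynomial x^3(x - 2), but the minimal polynomial of A is x^2(x - 2) while the minimal polynomial of B is x(x - 2). The minimal polynomial is a similarity invariant, so A and B are not similar.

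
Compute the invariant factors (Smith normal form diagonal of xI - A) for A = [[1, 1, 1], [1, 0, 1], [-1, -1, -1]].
The Jordan structure of A has elementary divisors x^3. Arranging the block sizes at each eigenvalue in decreasing order and taking row products gives the invariant factors.

Invariant factors (smallest first, each dividing the next): x^3.

Check: the last factor x^3 is the minimal polynomial, and the product x^3 is the characteristic polynomial.

x^3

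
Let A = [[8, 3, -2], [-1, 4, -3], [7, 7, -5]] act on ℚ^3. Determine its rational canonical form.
R = [[0, 0, 0], [1, 0, -10], [0, 1, 7]]

The invariant factors of A (the non-unit diagonal entries of the Smith normal form of xI - A over ℚ[x]) are x(x - 5)(x - 2), each dividing the next. The characteristic polynomial is their product, x(x - 5)(x - 2).

The rational canonical form is the block-diagonal matrix of companion matrices C(f_i):
R = [[0, 0, 0], [1, 0, -10], [0, 1, 7]].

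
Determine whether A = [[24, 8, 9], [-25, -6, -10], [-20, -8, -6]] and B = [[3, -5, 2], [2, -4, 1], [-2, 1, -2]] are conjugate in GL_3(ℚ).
No.

trace(A) = 12 but trace(B) = -3. The trace is a similarity invariant, so A and B are not similar.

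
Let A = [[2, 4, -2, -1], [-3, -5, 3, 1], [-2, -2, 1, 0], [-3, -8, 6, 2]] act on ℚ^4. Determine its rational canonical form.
The invariant factors of A (the non-unit diagonal entries of the Smith normal form of xI - A over ℚ[x]) are x^2 + 1, x^2 + 1, each dividing the next. The characteristic polynomial is their product, (x^2 + 1)^2.

The rational canonical form is the block-diagonal matrix of companion matrices C(f_i):
R = [[0, -1, 0, 0], [1, 0, 0, 0], [0, 0, 0, -1], [0, 0, 1, 0]].

Note the characteristic polynomial does not split into linear factors over ℚ, so A has no Jordan form over ℚ; the rational canonical form exists over any field.

R = [[0, -1, 0, 0], [1, 0, 0, 0], [0, 0, 0, -1], [0, 0, 1, 0]]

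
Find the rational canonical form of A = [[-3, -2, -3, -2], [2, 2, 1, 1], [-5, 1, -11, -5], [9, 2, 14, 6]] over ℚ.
R = [[0, 0, 0, -1], [1, 0, 0, 6], [0, 1, 0, -7], [0, 0, 1, -6]]

The invariant factors of A (the non-unit diagonal entries of the Smith normal form of xI - A over ℚ[x]) are (x^2 + 3x - 1)^2, each dividing the next. The characteristic polynomial is their product, (x^2 + 3x - 1)^2.

The rational canonical form is the block-diagonal matrix of companion matrices C(f_i):
R = [[0, 0, 0, -1], [1, 0, 0, 6], [0, 1, 0, -7], [0, 0, 1, -6]].

Note the characteristic polynomial does not split into linear factors over ℚ, so A has no Jordan form over ℚ; the rational canonical form exists over any field.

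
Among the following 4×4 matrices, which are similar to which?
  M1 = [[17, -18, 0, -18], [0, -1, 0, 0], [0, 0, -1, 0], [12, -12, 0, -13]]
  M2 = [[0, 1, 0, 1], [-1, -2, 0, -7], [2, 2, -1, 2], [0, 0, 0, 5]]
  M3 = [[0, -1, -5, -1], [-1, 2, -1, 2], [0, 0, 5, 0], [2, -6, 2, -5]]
Characteristic polynomials: χ_{M1} = (x - 5)(x + 1)^3, χ_{M2} = (x - 5)(x + 1)^3, χ_{M3} = (x - 5)(x + 1)^3.

{M1}: invariant factors x + 1, x + 1, (x - 5)(x + 1).

{M2}: invariant factors x + 1, (x - 5)(x + 1)^2.

{M3}: invariant factors (x - 5)(x + 1)^3.

Matrices are similar if and only if their invariant-factor lists agree; the partition into similarity classes is {M1}, {M2}, {M3}.

3 classes: {M1}, {M2}, {M3}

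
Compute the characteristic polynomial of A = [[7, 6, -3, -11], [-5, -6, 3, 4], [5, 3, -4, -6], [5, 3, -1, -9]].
xI - A = [[x - 7, -6, 3, 11], [5, x + 6, -3, -4], [-5, -3, x + 4, 6], [-5, -3, 1, x + 9]].

Expanding det(xI - A) along the first row:
det(xI - A) = + (x - 7)·det([[x + 6, -3, -4], [-3, x + 4, 6], [-3, 1, x + 9]]) - (-6)·det([[5, -3, -4], [-5, x + 4, 6], [-5, 1, x + 9]]) + (3)·det([[5, x + 6, -4], [-5, -3, 6], [-5, -3, x + 9]]) - (11)·det([[5, x + 6, -3], [-5, -3, x + 4], [-5, -3, 1]]).

Evaluating gives χ_A(x) = x^4 + 12x^3 + 54x^2 + 108x + 81 = (x + 3)^4.

χ_A(x) = (x + 3)^4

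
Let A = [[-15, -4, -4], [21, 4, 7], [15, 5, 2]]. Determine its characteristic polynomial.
χ_A(x) = (x + 3)^3

xI - A = [[x + 15, 4, 4], [-21, x - 4, -7], [-15, -5, x - 2]].

Expanding det(xI - A) along the first row:
det(xI - A) = + (x + 15)·det([[x - 4, -7], [-5, x - 2]]) - (4)·det([[-21, -7], [-15, x - 2]]) + (4)·det([[-21, x - 4], [-15, -5]]).

Evaluating gives χ_A(x) = x^3 + 9x^2 + 27x + 27 = (x + 3)^3.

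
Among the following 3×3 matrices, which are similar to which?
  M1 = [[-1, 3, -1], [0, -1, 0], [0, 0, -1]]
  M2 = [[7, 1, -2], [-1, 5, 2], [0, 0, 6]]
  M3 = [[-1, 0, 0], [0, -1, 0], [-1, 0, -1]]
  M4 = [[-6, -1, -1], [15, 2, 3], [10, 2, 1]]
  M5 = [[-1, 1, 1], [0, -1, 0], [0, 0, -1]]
Characteristic polynomials: χ_{M1} = (x + 1)^3, χ_{M2} = (x - 6)^3, χ_{M3} = (x + 1)^3, χ_{M4} = (x + 1)^3, χ_{M5} = (x + 1)^3.

{M1, M3, M4, M5}: invariant factors x + 1, (x + 1)^2.

{M2}: invariant factors x - 6, (x - 6)^2.

Matrices are similar if and only if their invariant-factor lists agree; the partition into similarity classes is {M1, M3, M4, M5}, {M2}.

2 classes: {M1, M3, M4, M5}, {M2}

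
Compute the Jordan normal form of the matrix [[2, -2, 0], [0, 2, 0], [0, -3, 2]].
The characteristic polynomial is det(xI - A) = (x - 2)^3, so the eigenvalues are 2 (algebraic multiplicity 3).

For λ = 2: rank(A - 2I) = 1, rank((A - 2I)^2) = 0. The eigenspace has dimension 3 - 1 = 2, so there are 2 Jordan blocks; the rank sequence gives block sizes [2, 1].

Assembling the blocks gives the Jordan form J above.

J = [[2, 1, 0], [0, 2, 0], [0, 0, 2]]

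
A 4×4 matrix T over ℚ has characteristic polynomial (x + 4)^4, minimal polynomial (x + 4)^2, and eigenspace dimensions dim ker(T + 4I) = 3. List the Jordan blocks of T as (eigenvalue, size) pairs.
Jordan blocks: (-4, 2), (-4, 1), (-4, 1)

λ = -4: algebraic multiplicity 4 (exponent in χ_T), largest block size 2 (exponent in m_T), 3 blocks (geometric multiplicity). These force block sizes [2, 1, 1].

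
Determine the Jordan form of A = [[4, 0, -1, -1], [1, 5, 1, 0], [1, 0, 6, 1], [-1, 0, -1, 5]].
The characteristic polynomial is det(xI - A) = (x - 5)^4, so the eigenvalues are 5 (algebraic multiplicity 4).

For λ = 5: rank(A - 5I) = 2, rank((A - 5I)^2) = 1, rank((A - 5I)^3) = 0. The eigenspace has dimension 4 - 2 = 2, so there are 2 Jordan blocks; the rank sequence gives block sizes [3, 1].

Assembling the blocks gives the Jordan form J above.

J = [[5, 1, 0, 0], [0, 5, 1, 0], [0, 0, 5, 0], [0, 0, 0, 5]]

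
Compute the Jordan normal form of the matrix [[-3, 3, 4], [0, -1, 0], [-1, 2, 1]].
The characteristic polynomial is det(xI - A) = (x + 1)^3, so the eigenvalues are -1 (algebraic multiplicity 3).

For λ = -1: rank(A + I) = 2, rank((A + I)^2) = 1, rank((A + I)^3) = 0. The eigenspace has dimension 3 - 2 = 1, so there is 1 Jordan block; the rank sequence gives block sizes [3].

Assembling the blocks gives the Jordan form J above.

J = [[-1, 1, 0], [0, -1, 1], [0, 0, -1]]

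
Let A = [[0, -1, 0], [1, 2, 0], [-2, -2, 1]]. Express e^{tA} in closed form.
e^{tA} = [[(1 - t)*e^{t}, -t*e^{t}, 0], [t*e^{t}, (t + 1)*e^{t}, 0], [-2*t*e^{t}, -2*t*e^{t}, e^{t}]]

A has Jordan form J = [[1, 1, 0], [0, 1, 0], [0, 0, 1]] with A = PJP^{-1}, so e^{tA} = P e^{tJ} P^{-1}.

For a Jordan block J_k(λ), e^{tJ_k(λ)} = e^{λt} · (I + tN + t^2 N^2/2! + ... + t^{k-1} N^{k-1}/(k-1)!) where N is the nilpotent superdiagonal part.

Assembling the blocks and conjugating back gives the entries of e^{tA} as shown above.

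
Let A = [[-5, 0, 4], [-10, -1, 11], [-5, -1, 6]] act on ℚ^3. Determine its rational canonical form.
The invariant factors of A (the non-unit diagonal entries of the Smith normal form of xI - A over ℚ[x]) are x^3 + 5, each dividing the next. The characteristic polynomial is their product, x^3 + 5.

The rational canonical form is the block-diagonal matrix of companion matrices C(f_i):
R = [[0, 0, -5], [1, 0, 0], [0, 1, 0]].

Note the characteristic polynomial does not split into linear factors over ℚ, so A has no Jordan form over ℚ; the rational canonical form exists over any field.

R = [[0, 0, -5], [1, 0, 0], [0, 1, 0]]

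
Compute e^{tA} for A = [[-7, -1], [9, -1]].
A has Jordan form J = [[-4, 1], [0, -4]] with A = PJP^{-1}, so e^{tA} = P e^{tJ} P^{-1}.

For a Jordan block J_k(λ), e^{tJ_k(λ)} = e^{λt} · (I + tN + t^2 N^2/2! + ... + t^{k-1} N^{k-1}/(k-1)!) where N is the nilpotent superdiagonal part.

Assembling the blocks and conjugating back gives the entries of e^{tA} as shown above.

e^{tA} = [[(1 - 3*t)*e^{-4*t}, -t*e^{-4*t}], [9*t*e^{-4*t}, (3*t + 1)*e^{-4*t}]]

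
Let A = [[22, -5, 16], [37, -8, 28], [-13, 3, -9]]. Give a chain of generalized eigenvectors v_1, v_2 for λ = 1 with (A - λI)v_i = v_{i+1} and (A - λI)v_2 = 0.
v_1 = [[4, 7, -3]]^T, v_2 = [[1, 1, -1]]^T

We seek v_1 ∈ ker((A - I)^2) \ ker(A - I), then set v_{i+1} = (A - I) v_i.

One such chain is v_1 = [[4, 7, -3]]^T, v_2 = [[1, 1, -1]]^T. Check: (A - I) v_2 = [[0, 0, 0]]^T = 0.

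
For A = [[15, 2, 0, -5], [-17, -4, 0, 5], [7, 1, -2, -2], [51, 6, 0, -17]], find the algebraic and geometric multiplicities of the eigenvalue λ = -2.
algebraic multiplicity 4, geometric multiplicity 2

The characteristic polynomial is (x + 2)^4, so the factor x + 2 appears with exponent 4: the algebraic multiplicity is 4.

rank(A + 2I) = 2, so the eigenspace has dimension 4 - 2 = 2: the geometric multiplicity is 2.

Since 2 < 4, A is not diagonalizable.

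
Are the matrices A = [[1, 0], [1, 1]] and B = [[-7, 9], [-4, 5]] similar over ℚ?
No.

trace(A) = 2 but trace(B) = -2. The trace is a similarity invariant, so A and B are not similar.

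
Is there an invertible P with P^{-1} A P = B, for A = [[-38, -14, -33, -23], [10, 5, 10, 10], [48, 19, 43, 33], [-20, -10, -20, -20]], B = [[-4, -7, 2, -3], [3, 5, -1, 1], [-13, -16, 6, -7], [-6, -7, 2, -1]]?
No.

trace(A) = -10 but trace(B) = 6. The trace is a similarity invariant, so A and B are not similar.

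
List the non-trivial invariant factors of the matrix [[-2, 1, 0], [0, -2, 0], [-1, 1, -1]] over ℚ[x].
The Jordan structure of A has elementary divisors (x + 2)^2, (x + 1). Arranging the block sizes at each eigenvalue in decreasing order and taking row products gives the invariant factors.

Invariant factors (smallest first, each dividing the next): (x + 1)(x + 2)^2.

Check: the last factor (x + 1)(x + 2)^2 is the minimal polynomial, and the product (x + 1)(x + 2)^2 is the characteristic polynomial.

(x + 1)(x + 2)^2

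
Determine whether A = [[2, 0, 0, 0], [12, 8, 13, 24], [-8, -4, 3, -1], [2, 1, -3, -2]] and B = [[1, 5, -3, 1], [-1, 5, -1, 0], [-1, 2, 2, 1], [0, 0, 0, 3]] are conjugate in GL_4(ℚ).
Yes.

Two matrices over a field are similar if and only if they have the same invariant factors.

Both A and B have characteristic polynomial (x - 3)^3(x - 2) and minimal polynomial (x - 3)^3(x - 2). Computing further, both have invariant factors (x - 3)^3(x - 2). Hence A and B are similar.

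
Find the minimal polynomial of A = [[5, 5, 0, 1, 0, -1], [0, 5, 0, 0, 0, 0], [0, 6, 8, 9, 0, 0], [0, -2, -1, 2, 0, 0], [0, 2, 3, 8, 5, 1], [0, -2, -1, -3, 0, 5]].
m_A(x) = (x - 5)^2

The characteristic polynomial factors as (x - 5)^6. The minimal polynomial is ∏(x - λ)^{k_λ} where k_λ is the size of the largest Jordan block at λ.

For λ = 5: rank(A - 5I) = 3, and the largest Jordan block has size 2 (the smallest k with rank((A - 5I)^k) = rank((A - 5I)^(k+1))).

So m_A(x) = (x - 5)^2.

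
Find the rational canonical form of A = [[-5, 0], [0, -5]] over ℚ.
R = [[-5, 0], [0, -5]]

The invariant factors of A (the non-unit diagonal entries of the Smith normal form of xI - A over ℚ[x]) are x + 5, x + 5, each dividing the next. The characteristic polynomial is their product, (x + 5)^2.

The rational canonical form is the block-diagonal matrix of companion matrices C(f_i):
R = [[-5, 0], [0, -5]].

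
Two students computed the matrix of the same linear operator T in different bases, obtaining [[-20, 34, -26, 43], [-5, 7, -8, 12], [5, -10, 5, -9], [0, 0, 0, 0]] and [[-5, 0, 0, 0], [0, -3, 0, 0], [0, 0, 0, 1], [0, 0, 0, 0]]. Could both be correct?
Yes.

Two matrices over a field are similar if and only if they have the same invariant factors.

Both A and B have characteristic polynomial x^2(x + 3)(x + 5) and minimal polynomial x^2(x + 3)(x + 5). Computing further, both have invariant factors x^2(x + 3)(x + 5). Hence A and B are similar.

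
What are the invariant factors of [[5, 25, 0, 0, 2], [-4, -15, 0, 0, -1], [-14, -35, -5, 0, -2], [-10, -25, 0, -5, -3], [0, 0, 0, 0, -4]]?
x + 5, x + 5, (x + 4)(x + 5)^2

The Jordan structure of A has elementary divisors (x + 5)^2, (x + 5), (x + 5), (x + 4). Arranging the block sizes at each eigenvalue in decreasing order and taking row products gives the invariant factors.

Invariant factors (smallest first, each dividing the next): x + 5, x + 5, (x + 4)(x + 5)^2.

Check: the last factor (x + 4)(x + 5)^2 is the minimal polynomial, and the product (x + 4)(x + 5)^4 is the characteristic polynomial.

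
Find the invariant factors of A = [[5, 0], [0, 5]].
x - 5, x - 5

The Jordan structure of A has elementary divisors (x - 5), (x - 5). Arranging the block sizes at each eigenvalue in decreasing order and taking row products gives the invariant factors.

Invariant factors (smallest first, each dividing the next): x - 5, x - 5.

Check: the last factor x - 5 is the minimal polynomial, and the product (x - 5)^2 is the characteristic polynomial.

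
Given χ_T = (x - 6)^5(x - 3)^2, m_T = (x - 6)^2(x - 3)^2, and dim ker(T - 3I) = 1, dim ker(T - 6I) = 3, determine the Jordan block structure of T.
λ = 3: algebraic multiplicity 2 (exponent in χ_T), largest block size 2 (exponent in m_T), 1 block (geometric multiplicity). This forces block sizes [2].
λ = 6: algebraic multiplicity 5 (exponent in χ_T), largest block size 2 (exponent in m_T), 3 blocks (geometric multiplicity). These force block sizes [2, 2, 1].

Jordan blocks: (3, 2), (6, 2), (6, 2), (6, 1)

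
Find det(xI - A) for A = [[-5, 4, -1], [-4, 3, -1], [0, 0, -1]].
χ_A(x) = (x + 1)^3

xI - A = [[x + 5, -4, 1], [4, x - 3, 1], [0, 0, x + 1]].

Expanding det(xI - A) along the first row:
det(xI - A) = + (x + 5)·det([[x - 3, 1], [0, x + 1]]) - (-4)·det([[4, 1], [0, x + 1]]) + (1)·det([[4, x - 3], [0, 0]]).

Evaluating gives χ_A(x) = x^3 + 3x^2 + 3x + 1 = (x + 1)^3.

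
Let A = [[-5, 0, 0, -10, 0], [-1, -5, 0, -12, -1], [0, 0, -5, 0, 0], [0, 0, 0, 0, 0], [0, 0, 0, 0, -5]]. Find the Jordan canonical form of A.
The characteristic polynomial is det(xI - A) = x(x + 5)^4, so the eigenvalues are -5 (algebraic multiplicity 4), 0 (algebraic multiplicity 1).

For λ = -5: rank(A + 5I) = 2, rank((A + 5I)^2) = 1. The eigenspace has dimension 5 - 2 = 3, so there are 3 Jordan blocks; the rank sequence gives block sizes [2, 1, 1].

For λ = 0: algebraic multiplicity 1 gives one 1×1 block.

Assembling the blocks gives the Jordan form J above.

J = [[-5, 1, 0, 0, 0], [0, -5, 0, 0, 0], [0, 0, -5, 0, 0], [0, 0, 0, -5, 0], [0, 0, 0, 0, 0]]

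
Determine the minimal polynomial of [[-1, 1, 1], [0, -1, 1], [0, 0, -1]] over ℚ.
m_A(x) = (x + 1)^3

The characteristic polynomial factors as (x + 1)^3. The minimal polynomial is ∏(x - λ)^{k_λ} where k_λ is the size of the largest Jordan block at λ.

For λ = -1: rank(A + I) = 2, and the largest Jordan block has size 3 (the smallest k with rank((A + I)^k) = rank((A + I)^(k+1))).

So m_A(x) = (x + 1)^3.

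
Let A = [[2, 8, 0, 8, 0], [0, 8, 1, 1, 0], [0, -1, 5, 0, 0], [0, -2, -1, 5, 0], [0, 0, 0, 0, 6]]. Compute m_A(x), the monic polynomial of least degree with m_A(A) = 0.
The characteristic polynomial factors as (x - 6)^4(x - 2). The minimal polynomial is ∏(x - λ)^{k_λ} where k_λ is the size of the largest Jordan block at λ.

For λ = 2: rank(A - 2I) = 4, and the largest Jordan block has size 1 (the smallest k with rank((A - 2I)^k) = rank((A - 2I)^(k+1))).
For λ = 6: rank(A - 6I) = 3, and the largest Jordan block has size 3 (the smallest k with rank((A - 6I)^k) = rank((A - 6I)^(k+1))).

So m_A(x) = (x - 6)^3(x - 2).

m_A(x) = (x - 6)^3(x - 2)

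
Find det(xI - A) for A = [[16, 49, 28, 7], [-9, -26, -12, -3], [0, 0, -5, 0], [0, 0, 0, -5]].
χ_A(x) = (x + 5)^4

xI - A = [[x - 16, -49, -28, -7], [9, x + 26, 12, 3], [0, 0, x + 5, 0], [0, 0, 0, x + 5]].

Expanding det(xI - A) along the first row:
det(xI - A) = + (x - 16)·det([[x + 26, 12, 3], [0, x + 5, 0], [0, 0, x + 5]]) - (-49)·det([[9, 12, 3], [0, x + 5, 0], [0, 0, x + 5]]) + (-28)·det([[9, x + 26, 3], [0, 0, 0], [0, 0, x + 5]]) - (-7)·det([[9, x + 26, 12], [0, 0, x + 5], [0, 0, 0]]).

Evaluating gives χ_A(x) = x^4 + 20x^3 + 150x^2 + 500x + 625 = (x + 5)^4.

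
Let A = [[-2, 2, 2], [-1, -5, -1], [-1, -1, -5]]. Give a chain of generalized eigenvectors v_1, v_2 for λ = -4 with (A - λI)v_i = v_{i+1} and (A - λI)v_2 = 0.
v_1 = [[5, -2, -2]]^T, v_2 = [[2, -1, -1]]^T

We seek v_1 ∈ ker((A + 4I)^2) \ ker(A + 4I), then set v_{i+1} = (A + 4I) v_i.

One such chain is v_1 = [[5, -2, -2]]^T, v_2 = [[2, -1, -1]]^T. Check: (A + 4I) v_2 = [[0, 0, 0]]^T = 0.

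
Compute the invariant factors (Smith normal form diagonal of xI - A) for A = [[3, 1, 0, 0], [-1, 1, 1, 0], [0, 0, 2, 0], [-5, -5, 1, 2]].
x - 2, (x - 2)^3

The Jordan structure of A has elementary divisors (x - 2)^3, (x - 2). Arranging the block sizes at each eigenvalue in decreasing order and taking row products gives the invariant factors.

Invariant factors (smallest first, each dividing the next): x - 2, (x - 2)^3.

Check: the last factor (x - 2)^3 is the minimal polynomial, and the product (x - 2)^4 is the characteristic polynomial.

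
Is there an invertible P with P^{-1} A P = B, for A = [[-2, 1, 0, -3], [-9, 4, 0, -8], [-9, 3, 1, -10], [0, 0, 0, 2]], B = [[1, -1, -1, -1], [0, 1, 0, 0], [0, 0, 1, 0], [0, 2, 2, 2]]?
Two matrices over a field are similar if and only if they have the same invariant factors.

Both A and B have characteristic polynomial (x - 2)(x - 1)^3 and minimal polynomial (x - 2)(x - 1)^2. Computing further, both have invariant factors x - 1, (x - 2)(x - 1)^2. Hence A and B are similar.

Yes.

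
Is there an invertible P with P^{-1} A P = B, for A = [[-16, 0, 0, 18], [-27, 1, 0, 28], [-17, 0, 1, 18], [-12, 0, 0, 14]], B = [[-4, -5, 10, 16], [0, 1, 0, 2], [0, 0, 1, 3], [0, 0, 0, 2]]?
Two matrices over a field are similar if and only if they have the same invariant factors.

Both A and B have characteristic polynomial (x - 2)(x - 1)^2(x + 4) and minimal polynomial (x - 2)(x - 1)(x + 4). Computing further, both have invariant factors x - 1, (x - 2)(x - 1)(x + 4). Hence A and B are similar.

Yes.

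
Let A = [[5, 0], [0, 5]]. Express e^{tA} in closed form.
e^{tA} = [[e^{5*t}, 0], [0, e^{5*t}]]

A has Jordan form J = [[5, 0], [0, 5]] with A = PJP^{-1}, so e^{tA} = P e^{tJ} P^{-1}.

For a Jordan block J_k(λ), e^{tJ_k(λ)} = e^{λt} · (I + tN + t^2 N^2/2! + ... + t^{k-1} N^{k-1}/(k-1)!) where N is the nilpotent superdiagonal part.

Assembling the blocks and conjugating back gives the entries of e^{tA} as shown above.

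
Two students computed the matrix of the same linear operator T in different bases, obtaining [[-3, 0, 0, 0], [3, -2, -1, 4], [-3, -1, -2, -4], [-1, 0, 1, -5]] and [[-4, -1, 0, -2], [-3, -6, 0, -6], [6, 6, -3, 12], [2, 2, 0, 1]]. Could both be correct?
Both have characteristic polynomial (x + 3)^4, but the minimal polynomial of A is (x + 3)^3 while the minimal polynomial of B is (x + 3)^2. The minimal polynomial is a similarity invariant, so A and B are not similar.

No.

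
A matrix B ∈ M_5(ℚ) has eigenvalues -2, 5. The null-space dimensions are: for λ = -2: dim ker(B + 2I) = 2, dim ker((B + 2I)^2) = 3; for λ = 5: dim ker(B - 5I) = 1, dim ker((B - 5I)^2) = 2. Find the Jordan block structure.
λ = -2: successive nullity increments [2, 1] count blocks of size ≥ k; block sizes are [2, 1].
λ = 5: successive nullity increments [1, 1] count blocks of size ≥ k; block sizes are [2].

Jordan blocks: (-2, 2), (-2, 1), (5, 2)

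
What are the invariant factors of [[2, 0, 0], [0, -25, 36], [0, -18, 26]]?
The Jordan structure of A has elementary divisors (x + 1), (x - 2), (x - 2). Arranging the block sizes at each eigenvalue in decreasing order and taking row products gives the invariant factors.

Invariant factors (smallest first, each dividing the next): x - 2, (x - 2)(x + 1).

Check: the last factor (x - 2)(x + 1) is the minimal polynomial, and the product (x - 2)^2(x + 1) is the characteristic polynomial.

x - 2, (x - 2)(x + 1)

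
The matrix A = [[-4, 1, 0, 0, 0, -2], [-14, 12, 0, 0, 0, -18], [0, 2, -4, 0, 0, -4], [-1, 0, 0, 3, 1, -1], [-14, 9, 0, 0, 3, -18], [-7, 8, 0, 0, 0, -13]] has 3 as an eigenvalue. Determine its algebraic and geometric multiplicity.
algebraic multiplicity 3, geometric multiplicity 2

The characteristic polynomial is (x - 3)^3(x + 4)^3, so the factor x - 3 appears with exponent 3: the algebraic multiplicity is 3.

rank(A - 3I) = 4, so the eigenspace has dimension 6 - 4 = 2: the geometric multiplicity is 2.

Since 2 < 3, A is not diagonalizable.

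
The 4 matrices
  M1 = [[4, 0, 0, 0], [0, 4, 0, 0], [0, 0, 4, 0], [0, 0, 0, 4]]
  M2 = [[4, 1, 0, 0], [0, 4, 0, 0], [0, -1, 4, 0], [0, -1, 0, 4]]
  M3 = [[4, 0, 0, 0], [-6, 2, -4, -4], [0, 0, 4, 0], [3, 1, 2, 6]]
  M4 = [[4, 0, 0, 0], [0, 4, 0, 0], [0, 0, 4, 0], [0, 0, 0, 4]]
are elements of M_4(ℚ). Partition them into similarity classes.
2 classes: {M1, M4}, {M2, M3}

Characteristic polynomials: χ_{M1} = (x - 4)^4, χ_{M2} = (x - 4)^4, χ_{M3} = (x - 4)^4, χ_{M4} = (x - 4)^4.

{M1, M4}: invariant factors x - 4, x - 4, x - 4, x - 4.

{M2, M3}: invariant factors x - 4, x - 4, (x - 4)^2.

Matrices are similar if and only if their invariant-factor lists agree; the partition into similarity classes is {M1, M4}, {M2, M3}.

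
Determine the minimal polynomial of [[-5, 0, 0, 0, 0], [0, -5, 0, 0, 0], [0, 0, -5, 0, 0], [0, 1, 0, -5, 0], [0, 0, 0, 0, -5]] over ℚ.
The characteristic polynomial factors as (x + 5)^5. The minimal polynomial is ∏(x - λ)^{k_λ} where k_λ is the size of the largest Jordan block at λ.

For λ = -5: rank(A + 5I) = 1, and the largest Jordan block has size 2 (the smallest k with rank((A + 5I)^k) = rank((A + 5I)^(k+1))).

So m_A(x) = (x + 5)^2.

m_A(x) = (x + 5)^2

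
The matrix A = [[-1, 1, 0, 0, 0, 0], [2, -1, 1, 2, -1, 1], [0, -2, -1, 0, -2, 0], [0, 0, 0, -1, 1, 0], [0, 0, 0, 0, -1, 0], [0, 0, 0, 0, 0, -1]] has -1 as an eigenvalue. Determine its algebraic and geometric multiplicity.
algebraic multiplicity 6, geometric multiplicity 3

The characteristic polynomial is (x + 1)^6, so the factor x + 1 appears with exponent 6: the algebraic multiplicity is 6.

rank(A + I) = 3, so the eigenspace has dimension 6 - 3 = 3: the geometric multiplicity is 3.

Since 3 < 6, A is not diagonalizable.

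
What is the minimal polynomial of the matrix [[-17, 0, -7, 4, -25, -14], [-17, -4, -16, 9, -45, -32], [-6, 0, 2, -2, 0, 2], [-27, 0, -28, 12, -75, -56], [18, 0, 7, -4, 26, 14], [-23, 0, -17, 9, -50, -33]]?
m_A(x) = (x - 1)(x + 4)^2

The characteristic polynomial factors as (x - 1)^2(x + 4)^4. The minimal polynomial is ∏(x - λ)^{k_λ} where k_λ is the size of the largest Jordan block at λ.

For λ = -4: rank(A + 4I) = 4, and the largest Jordan block has size 2 (the smallest k with rank((A + 4I)^k) = rank((A + 4I)^(k+1))).
For λ = 1: rank(A - I) = 4, and the largest Jordan block has size 1 (the smallest k with rank((A - I)^k) = rank((A - I)^(k+1))).

So m_A(x) = (x - 1)(x + 4)^2.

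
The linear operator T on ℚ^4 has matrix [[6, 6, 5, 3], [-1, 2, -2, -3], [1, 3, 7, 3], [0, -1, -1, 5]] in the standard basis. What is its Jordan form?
J = [[5, 1, 0, 0], [0, 5, 0, 0], [0, 0, 5, 1], [0, 0, 0, 5]]

The characteristic polynomial is det(xI - A) = (x - 5)^4, so the eigenvalues are 5 (algebraic multiplicity 4).

For λ = 5: rank(A - 5I) = 2, rank((A - 5I)^2) = 0. The eigenspace has dimension 4 - 2 = 2, so there are 2 Jordan blocks; the rank sequence gives block sizes [2, 2].

Assembling the blocks gives the Jordan form J above.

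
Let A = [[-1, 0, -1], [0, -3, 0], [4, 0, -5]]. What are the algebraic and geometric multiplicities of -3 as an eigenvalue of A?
The characteristic polynomial is (x + 3)^3, so the factor x + 3 appears with exponent 3: the algebraic multiplicity is 3.

rank(A + 3I) = 1, so the eigenspace has dimension 3 - 1 = 2: the geometric multiplicity is 2.

Since 2 < 3, A is not diagonalizable.

algebraic multiplicity 3, geometric multiplicity 2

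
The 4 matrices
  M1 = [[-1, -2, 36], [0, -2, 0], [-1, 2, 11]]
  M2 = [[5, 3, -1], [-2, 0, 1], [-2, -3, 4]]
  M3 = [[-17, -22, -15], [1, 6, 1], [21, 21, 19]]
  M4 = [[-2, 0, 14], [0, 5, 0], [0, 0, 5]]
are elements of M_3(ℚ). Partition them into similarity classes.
Characteristic polynomials: χ_{M1} = (x - 5)^2(x + 2), χ_{M2} = (x - 3)^3, χ_{M3} = (x - 5)^2(x + 2), χ_{M4} = (x - 5)^2(x + 2).

{M1, M3}: invariant factors (x - 5)^2(x + 2).

{M2}: invariant factors x - 3, (x - 3)^2.

{M4}: invariant factors x - 5, (x - 5)(x + 2).

Matrices are similar if and only if their invariant-factor lists agree; the partition into similarity classes is {M1, M3}, {M2}, {M4}.

3 classes: {M1, M3}, {M2}, {M4}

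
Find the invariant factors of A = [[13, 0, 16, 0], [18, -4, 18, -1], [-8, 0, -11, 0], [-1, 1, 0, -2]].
(x - 5)(x + 3)^3

The Jordan structure of A has elementary divisors (x + 3)^3, (x - 5). Arranging the block sizes at each eigenvalue in decreasing order and taking row products gives the invariant factors.

Invariant factors (smallest first, each dividing the next): (x - 5)(x + 3)^3.

Check: the last factor (x - 5)(x + 3)^3 is the minimal polynomial, and the product (x - 5)(x + 3)^3 is the characteristic polynomial.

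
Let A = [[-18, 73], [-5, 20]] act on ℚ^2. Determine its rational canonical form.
The invariant factors of A (the non-unit diagonal entries of the Smith normal form of xI - A over ℚ[x]) are x^2 - 2x + 5, each dividing the next. The characteristic polynomial is their product, x^2 - 2x + 5.

The rational canonical form is the block-diagonal matrix of companion matrices C(f_i):
R = [[0, -5], [1, 2]].

Note the characteristic polynomial does not split into linear factors over ℚ, so A has no Jordan form over ℚ; the rational canonical form exists over any field.

R = [[0, -5], [1, 2]]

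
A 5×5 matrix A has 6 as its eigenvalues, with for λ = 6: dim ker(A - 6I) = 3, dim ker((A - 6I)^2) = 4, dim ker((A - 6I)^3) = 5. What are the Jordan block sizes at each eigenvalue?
Jordan blocks: (6, 3), (6, 1), (6, 1)

λ = 6: successive nullity increments [3, 1, 1] count blocks of size ≥ k; block sizes are [3, 1, 1].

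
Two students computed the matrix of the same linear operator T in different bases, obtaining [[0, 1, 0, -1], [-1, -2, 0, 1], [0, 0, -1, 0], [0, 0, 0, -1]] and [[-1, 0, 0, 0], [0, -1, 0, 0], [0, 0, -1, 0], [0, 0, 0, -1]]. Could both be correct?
No.

Both have characteristic polynomial (x + 1)^4, but the minimal polynomial of A is (x + 1)^2 while the minimal polynomial of B is x + 1. The minimal polynomial is a similarity invariant, so A and B are not similar.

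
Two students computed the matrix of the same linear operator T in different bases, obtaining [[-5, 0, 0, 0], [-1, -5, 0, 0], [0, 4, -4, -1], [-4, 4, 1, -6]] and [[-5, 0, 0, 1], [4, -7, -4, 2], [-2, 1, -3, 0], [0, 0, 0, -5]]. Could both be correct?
Yes.

Two matrices over a field are similar if and only if they have the same invariant factors.

Both A and B have characteristic polynomial (x + 5)^4 and minimal polynomial (x + 5)^2. Computing further, both have invariant factors (x + 5)^2, (x + 5)^2. Hence A and B are similar.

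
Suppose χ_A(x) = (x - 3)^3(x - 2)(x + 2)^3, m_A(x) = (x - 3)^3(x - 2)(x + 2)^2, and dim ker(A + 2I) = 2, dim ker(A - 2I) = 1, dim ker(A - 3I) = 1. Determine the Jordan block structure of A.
λ = -2: algebraic multiplicity 3 (exponent in χ_A), largest block size 2 (exponent in m_A), 2 blocks (geometric multiplicity). These force block sizes [2, 1].
λ = 2: algebraic multiplicity 1 (exponent in χ_A), largest block size 1 (exponent in m_A), 1 block (geometric multiplicity). This forces block sizes [1].
λ = 3: algebraic multiplicity 3 (exponent in χ_A), largest block size 3 (exponent in m_A), 1 block (geometric multiplicity). This forces block sizes [3].

Jordan blocks: (-2, 2), (-2, 1), (2, 1), (3, 3)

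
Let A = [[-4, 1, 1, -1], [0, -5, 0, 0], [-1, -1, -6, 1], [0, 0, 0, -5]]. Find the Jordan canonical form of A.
J = [[-5, 1, 0, 0], [0, -5, 0, 0], [0, 0, -5, 0], [0, 0, 0, -5]]

The characteristic polynomial is det(xI - A) = (x + 5)^4, so the eigenvalues are -5 (algebraic multiplicity 4).

For λ = -5: rank(A + 5I) = 1, rank((A + 5I)^2) = 0. The eigenspace has dimension 4 - 1 = 3, so there are 3 Jordan blocks; the rank sequence gives block sizes [2, 1, 1].

Assembling the blocks gives the Jordan form J above.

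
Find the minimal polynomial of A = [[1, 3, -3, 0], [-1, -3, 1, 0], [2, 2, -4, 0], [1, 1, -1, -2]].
The characteristic polynomial factors as (x + 2)^4. The minimal polynomial is ∏(x - λ)^{k_λ} where k_λ is the size of the largest Jordan block at λ.

For λ = -2: rank(A + 2I) = 1, and the largest Jordan block has size 2 (the smallest k with rank((A + 2I)^k) = rank((A + 2I)^(k+1))).

So m_A(x) = (x + 2)^2.

m_A(x) = (x + 2)^2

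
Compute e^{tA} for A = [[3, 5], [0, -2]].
A has Jordan form J = [[-2, 0], [0, 3]] with A = PJP^{-1}, so e^{tA} = P e^{tJ} P^{-1}.

For a Jordan block J_k(λ), e^{tJ_k(λ)} = e^{λt} · (I + tN + t^2 N^2/2! + ... + t^{k-1} N^{k-1}/(k-1)!) where N is the nilpotent superdiagonal part.

Assembling the blocks and conjugating back gives the entries of e^{tA} as shown above.

e^{tA} = [[e^{3*t}, (e^{5*t} - 1)*e^{-2*t}], [0, e^{-2*t}]]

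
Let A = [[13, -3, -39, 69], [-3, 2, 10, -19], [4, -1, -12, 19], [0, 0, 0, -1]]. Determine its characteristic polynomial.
χ_A(x) = (x - 1)^3(x + 1)

xI - A = [[x - 13, 3, 39, -69], [3, x - 2, -10, 19], [-4, 1, x + 12, -19], [0, 0, 0, x + 1]].

Expanding det(xI - A) along the first row:
det(xI - A) = + (x - 13)·det([[x - 2, -10, 19], [1, x + 12, -19], [0, 0, x + 1]]) - (3)·det([[3, -10, 19], [-4, x + 12, -19], [0, 0, x + 1]]) + (39)·det([[3, x - 2, 19], [-4, 1, -19], [0, 0, x + 1]]) - (-69)·det([[3, x - 2, -10], [-4, 1, x + 12], [0, 0, 0]]).

Evaluating gives χ_A(x) = x^4 - 2x^3 + 2x - 1 = (x - 1)^3(x + 1).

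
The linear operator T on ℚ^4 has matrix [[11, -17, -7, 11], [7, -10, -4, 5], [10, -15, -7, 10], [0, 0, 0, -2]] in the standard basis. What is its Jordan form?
J = [[-2, 1, 0, 0], [0, -2, 1, 0], [0, 0, -2, 0], [0, 0, 0, -2]]

The characteristic polynomial is det(xI - A) = (x + 2)^4, so the eigenvalues are -2 (algebraic multiplicity 4).

For λ = -2: rank(A + 2I) = 2, rank((A + 2I)^2) = 1, rank((A + 2I)^3) = 0. The eigenspace has dimension 4 - 2 = 2, so there are 2 Jordan blocks; the rank sequence gives block sizes [3, 1].

Assembling the blocks gives the Jordan form J above.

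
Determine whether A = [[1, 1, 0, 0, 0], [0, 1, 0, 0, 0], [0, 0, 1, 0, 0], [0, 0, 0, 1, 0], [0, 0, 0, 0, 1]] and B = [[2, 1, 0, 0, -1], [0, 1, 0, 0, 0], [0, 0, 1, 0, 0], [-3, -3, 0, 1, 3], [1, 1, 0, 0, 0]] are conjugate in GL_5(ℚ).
Yes.

Two matrices over a field are similar if and only if they have the same invariant factors.

Both A and B have characteristic polynomial (x - 1)^5 and minimal polynomial (x - 1)^2. Computing further, both have invariant factors x - 1, x - 1, x - 1, (x - 1)^2. Hence A and B are similar.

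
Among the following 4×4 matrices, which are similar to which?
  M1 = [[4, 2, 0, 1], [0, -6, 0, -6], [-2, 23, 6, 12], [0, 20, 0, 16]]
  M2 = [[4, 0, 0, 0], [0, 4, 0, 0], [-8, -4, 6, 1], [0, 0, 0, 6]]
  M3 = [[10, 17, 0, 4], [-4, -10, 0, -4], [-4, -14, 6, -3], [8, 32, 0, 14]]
2 classes: {M1, M3}, {M2}

Characteristic polynomials: χ_{M1} = (x - 6)^2(x - 4)^2, χ_{M2} = (x - 6)^2(x - 4)^2, χ_{M3} = (x - 6)^2(x - 4)^2.

{M1, M3}: invariant factors (x - 6)^2(x - 4)^2.

{M2}: invariant factors x - 4, (x - 6)^2(x - 4).

Matrices are similar if and only if their invariant-factor lists agree; the partition into similarity classes is {M1, M3}, {M2}.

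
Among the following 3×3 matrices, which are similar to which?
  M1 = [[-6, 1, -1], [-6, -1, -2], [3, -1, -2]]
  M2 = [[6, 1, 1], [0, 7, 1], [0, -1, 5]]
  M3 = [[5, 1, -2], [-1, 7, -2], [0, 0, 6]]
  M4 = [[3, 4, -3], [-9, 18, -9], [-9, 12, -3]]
Characteristic polynomials: χ_{M1} = (x + 3)^3, χ_{M2} = (x - 6)^3, χ_{M3} = (x - 6)^3, χ_{M4} = (x - 6)^3.

{M1}: invariant factors x + 3, (x + 3)^2.

{M2, M3, M4}: invariant factors x - 6, (x - 6)^2.

Matrices are similar if and only if their invariant-factor lists agree; the partition into similarity classes is {M1}, {M2, M3, M4}.

2 classes: {M1}, {M2, M3, M4}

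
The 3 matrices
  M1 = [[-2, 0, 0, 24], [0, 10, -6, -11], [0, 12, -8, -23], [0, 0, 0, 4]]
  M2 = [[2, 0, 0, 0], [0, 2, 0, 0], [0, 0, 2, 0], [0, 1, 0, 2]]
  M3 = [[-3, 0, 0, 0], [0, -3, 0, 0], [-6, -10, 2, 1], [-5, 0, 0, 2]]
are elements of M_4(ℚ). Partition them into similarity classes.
3 classes: {M1}, {M2}, {M3}

Characteristic polynomials: χ_{M1} = (x - 4)^2(x + 2)^2, χ_{M2} = (x - 2)^4, χ_{M3} = (x - 2)^2(x + 3)^2.

{M1}: invariant factors x + 2, (x - 4)^2(x + 2).

{M2}: invariant factors x - 2, x - 2, (x - 2)^2.

{M3}: invariant factors x + 3, (x - 2)^2(x + 3).

Matrices are similar if and only if their invariant-factor lists agree; the partition into similarity classes is {M1}, {M2}, {M3}.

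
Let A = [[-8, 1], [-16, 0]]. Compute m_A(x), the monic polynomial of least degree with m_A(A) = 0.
The characteristic polynomial factors as (x + 4)^2. The minimal polynomial is ∏(x - λ)^{k_λ} where k_λ is the size of the largest Jordan block at λ.

For λ = -4: rank(A + 4I) = 1, and the largest Jordan block has size 2 (the smallest k with rank((A + 4I)^k) = rank((A + 4I)^(k+1))).

So m_A(x) = (x + 4)^2.

m_A(x) = (x + 4)^2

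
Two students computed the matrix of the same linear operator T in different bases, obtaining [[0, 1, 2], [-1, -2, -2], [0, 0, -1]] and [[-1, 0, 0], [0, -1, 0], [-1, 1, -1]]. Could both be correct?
Two matrices over a field are similar if and only if they have the same invariant factors.

Both A and B have characteristic polynomial (x + 1)^3 and minimal polynomial (x + 1)^2. Computing further, both have invariant factors x + 1, (x + 1)^2. Hence A and B are similar.

Yes.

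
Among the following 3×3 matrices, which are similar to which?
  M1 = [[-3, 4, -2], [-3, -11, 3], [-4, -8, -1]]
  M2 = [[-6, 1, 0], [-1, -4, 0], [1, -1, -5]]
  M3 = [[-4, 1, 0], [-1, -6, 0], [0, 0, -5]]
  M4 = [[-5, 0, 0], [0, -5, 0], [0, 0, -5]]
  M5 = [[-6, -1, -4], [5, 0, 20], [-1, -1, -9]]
2 classes: {M1, M2, M3, M5}, {M4}

Characteristic polynomials: χ_{M1} = (x + 5)^3, χ_{M2} = (x + 5)^3, χ_{M3} = (x + 5)^3, χ_{M4} = (x + 5)^3, χ_{M5} = (x + 5)^3.

{M1, M2, M3, M5}: invariant factors x + 5, (x + 5)^2.

{M4}: invariant factors x + 5, x + 5, x + 5.

Matrices are similar if and only if their invariant-factor lists agree; the partition into similarity classes is {M1, M2, M3, M5}, {M4}.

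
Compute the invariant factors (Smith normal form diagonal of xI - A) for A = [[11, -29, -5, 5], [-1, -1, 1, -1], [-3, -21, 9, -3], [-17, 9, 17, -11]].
The Jordan structure of A has elementary divisors (x + 2)^2, (x - 6), (x - 6). Arranging the block sizes at each eigenvalue in decreasing order and taking row products gives the invariant factors.

Invariant factors (smallest first, each dividing the next): x - 6, (x - 6)(x + 2)^2.

Check: the last factor (x - 6)(x + 2)^2 is the minimal polynomial, and the product (x - 6)^2(x + 2)^2 is the characteristic polynomial.

x - 6, (x - 6)(x + 2)^2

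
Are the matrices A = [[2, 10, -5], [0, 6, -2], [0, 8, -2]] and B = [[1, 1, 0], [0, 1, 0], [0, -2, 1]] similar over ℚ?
No.

trace(A) = 6 but trace(B) = 3. The trace is a similarity invariant, so A and B are not similar.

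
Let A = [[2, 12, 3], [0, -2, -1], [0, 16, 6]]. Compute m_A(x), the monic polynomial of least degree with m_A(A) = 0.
The characteristic polynomial factors as (x - 2)^3. The minimal polynomial is ∏(x - λ)^{k_λ} where k_λ is the size of the largest Jordan block at λ.

For λ = 2: rank(A - 2I) = 1, and the largest Jordan block has size 2 (the smallest k with rank((A - 2I)^k) = rank((A - 2I)^(k+1))).

So m_A(x) = (x - 2)^2.

m_A(x) = (x - 2)^2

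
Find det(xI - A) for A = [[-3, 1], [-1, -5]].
χ_A(x) = (x + 4)^2

xI - A = [[x + 3, -1], [1, x + 5]].

Expanding det(xI - A) along the first row:
det(xI - A) = + (x + 3)·det([[x + 5]]) - (-1)·det([[1]]).

Evaluating gives χ_A(x) = x^2 + 8x + 16 = (x + 4)^2.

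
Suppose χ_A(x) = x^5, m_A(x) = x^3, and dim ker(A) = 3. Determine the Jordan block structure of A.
Jordan blocks: (0, 3), (0, 1), (0, 1)

λ = 0: algebraic multiplicity 5 (exponent in χ_A), largest block size 3 (exponent in m_A), 3 blocks (geometric multiplicity). These force block sizes [3, 1, 1].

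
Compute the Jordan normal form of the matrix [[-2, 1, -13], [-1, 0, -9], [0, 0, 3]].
The characteristic polynomial is det(xI - A) = (x - 3)(x + 1)^2, so the eigenvalues are -1 (algebraic multiplicity 2), 3 (algebraic multiplicity 1).

For λ = -1: rank(A + I) = 2, rank((A + I)^2) = 1. The eigenspace has dimension 3 - 2 = 1, so there is 1 Jordan block; the rank sequence gives block sizes [2].

For λ = 3: algebraic multiplicity 1 gives one 1×1 block.

Assembling the blocks gives the Jordan form J above.

J = [[-1, 1, 0], [0, -1, 0], [0, 0, 3]]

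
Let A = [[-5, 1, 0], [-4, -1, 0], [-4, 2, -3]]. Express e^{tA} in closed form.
e^{tA} = [[(1 - 2*t)*e^{-3*t}, t*e^{-3*t}, 0], [-4*t*e^{-3*t}, (2*t + 1)*e^{-3*t}, 0], [-4*t*e^{-3*t}, 2*t*e^{-3*t}, e^{-3*t}]]

A has Jordan form J = [[-3, 1, 0], [0, -3, 0], [0, 0, -3]] with A = PJP^{-1}, so e^{tA} = P e^{tJ} P^{-1}.

For a Jordan block J_k(λ), e^{tJ_k(λ)} = e^{λt} · (I + tN + t^2 N^2/2! + ... + t^{k-1} N^{k-1}/(k-1)!) where N is the nilpotent superdiagonal part.

Assembling the blocks and conjugating back gives the entries of e^{tA} as shown above.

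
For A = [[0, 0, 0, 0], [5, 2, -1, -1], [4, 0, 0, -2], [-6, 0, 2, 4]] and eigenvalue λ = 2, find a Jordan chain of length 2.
v_1 = [[0, 1, 3, -2]]^T, v_2 = [[0, -1, -2, 2]]^T

We seek v_1 ∈ ker((A - 2I)^2) \ ker(A - 2I), then set v_{i+1} = (A - 2I) v_i.

One such chain is v_1 = [[0, 1, 3, -2]]^T, v_2 = [[0, -1, -2, 2]]^T. Check: (A - 2I) v_2 = [[0, 0, 0, 0]]^T = 0.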